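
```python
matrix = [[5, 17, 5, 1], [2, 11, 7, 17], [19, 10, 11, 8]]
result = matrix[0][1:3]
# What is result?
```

matrix[0] = [5, 17, 5, 1]. matrix[0] has length 4. The slice matrix[0][1:3] selects indices [1, 2] (1->17, 2->5), giving [17, 5].

[17, 5]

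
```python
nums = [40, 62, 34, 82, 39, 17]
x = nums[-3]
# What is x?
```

nums has length 6. Negative index -3 maps to positive index 6 + (-3) = 3. nums[3] = 82.

82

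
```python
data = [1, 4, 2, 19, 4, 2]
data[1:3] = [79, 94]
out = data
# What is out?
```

data starts as [1, 4, 2, 19, 4, 2] (length 6). The slice data[1:3] covers indices [1, 2] with values [4, 2]. Replacing that slice with [79, 94] (same length) produces [1, 79, 94, 19, 4, 2].

[1, 79, 94, 19, 4, 2]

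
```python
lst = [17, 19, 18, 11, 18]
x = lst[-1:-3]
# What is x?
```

lst has length 5. The slice lst[-1:-3] resolves to an empty index range, so the result is [].

[]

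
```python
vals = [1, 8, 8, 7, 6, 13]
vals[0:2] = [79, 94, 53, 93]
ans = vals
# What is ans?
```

vals starts as [1, 8, 8, 7, 6, 13] (length 6). The slice vals[0:2] covers indices [0, 1] with values [1, 8]. Replacing that slice with [79, 94, 53, 93] (different length) produces [79, 94, 53, 93, 8, 7, 6, 13].

[79, 94, 53, 93, 8, 7, 6, 13]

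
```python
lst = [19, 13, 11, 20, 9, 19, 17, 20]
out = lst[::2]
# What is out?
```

lst has length 8. The slice lst[::2] selects indices [0, 2, 4, 6] (0->19, 2->11, 4->9, 6->17), giving [19, 11, 9, 17].

[19, 11, 9, 17]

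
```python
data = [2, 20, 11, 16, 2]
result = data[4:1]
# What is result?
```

data has length 5. The slice data[4:1] resolves to an empty index range, so the result is [].

[]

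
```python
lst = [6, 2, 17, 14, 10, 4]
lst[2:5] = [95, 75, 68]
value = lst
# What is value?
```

lst starts as [6, 2, 17, 14, 10, 4] (length 6). The slice lst[2:5] covers indices [2, 3, 4] with values [17, 14, 10]. Replacing that slice with [95, 75, 68] (same length) produces [6, 2, 95, 75, 68, 4].

[6, 2, 95, 75, 68, 4]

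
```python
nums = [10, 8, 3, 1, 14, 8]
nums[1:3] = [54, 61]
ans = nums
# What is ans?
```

nums starts as [10, 8, 3, 1, 14, 8] (length 6). The slice nums[1:3] covers indices [1, 2] with values [8, 3]. Replacing that slice with [54, 61] (same length) produces [10, 54, 61, 1, 14, 8].

[10, 54, 61, 1, 14, 8]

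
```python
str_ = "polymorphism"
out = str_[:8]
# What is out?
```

str_ has length 12. The slice str_[:8] selects indices [0, 1, 2, 3, 4, 5, 6, 7] (0->'p', 1->'o', 2->'l', 3->'y', 4->'m', 5->'o', 6->'r', 7->'p'), giving 'polymorp'.

'polymorp'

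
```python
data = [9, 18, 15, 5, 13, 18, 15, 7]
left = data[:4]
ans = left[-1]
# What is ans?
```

data has length 8. The slice data[:4] selects indices [0, 1, 2, 3] (0->9, 1->18, 2->15, 3->5), giving [9, 18, 15, 5]. So left = [9, 18, 15, 5]. Then left[-1] = 5.

5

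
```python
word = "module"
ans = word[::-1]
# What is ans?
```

word has length 6. The slice word[::-1] selects indices [5, 4, 3, 2, 1, 0] (5->'e', 4->'l', 3->'u', 2->'d', 1->'o', 0->'m'), giving 'eludom'.

'eludom'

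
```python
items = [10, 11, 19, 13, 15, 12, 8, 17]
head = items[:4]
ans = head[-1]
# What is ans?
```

items has length 8. The slice items[:4] selects indices [0, 1, 2, 3] (0->10, 1->11, 2->19, 3->13), giving [10, 11, 19, 13]. So head = [10, 11, 19, 13]. Then head[-1] = 13.

13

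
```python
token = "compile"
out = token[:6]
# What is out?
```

token has length 7. The slice token[:6] selects indices [0, 1, 2, 3, 4, 5] (0->'c', 1->'o', 2->'m', 3->'p', 4->'i', 5->'l'), giving 'compil'.

'compil'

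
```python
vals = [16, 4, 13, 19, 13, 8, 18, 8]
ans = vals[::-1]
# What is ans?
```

vals has length 8. The slice vals[::-1] selects indices [7, 6, 5, 4, 3, 2, 1, 0] (7->8, 6->18, 5->8, 4->13, 3->19, 2->13, 1->4, 0->16), giving [8, 18, 8, 13, 19, 13, 4, 16].

[8, 18, 8, 13, 19, 13, 4, 16]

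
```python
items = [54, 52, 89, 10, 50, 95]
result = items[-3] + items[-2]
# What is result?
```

items has length 6. Negative index -3 maps to positive index 6 + (-3) = 3. items[3] = 10.
items has length 6. Negative index -2 maps to positive index 6 + (-2) = 4. items[4] = 50.
Sum: 10 + 50 = 60.

60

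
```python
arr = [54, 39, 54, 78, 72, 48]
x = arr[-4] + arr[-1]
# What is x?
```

arr has length 6. Negative index -4 maps to positive index 6 + (-4) = 2. arr[2] = 54.
arr has length 6. Negative index -1 maps to positive index 6 + (-1) = 5. arr[5] = 48.
Sum: 54 + 48 = 102.

102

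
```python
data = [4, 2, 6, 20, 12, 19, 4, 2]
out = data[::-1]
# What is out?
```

data has length 8. The slice data[::-1] selects indices [7, 6, 5, 4, 3, 2, 1, 0] (7->2, 6->4, 5->19, 4->12, 3->20, 2->6, 1->2, 0->4), giving [2, 4, 19, 12, 20, 6, 2, 4].

[2, 4, 19, 12, 20, 6, 2, 4]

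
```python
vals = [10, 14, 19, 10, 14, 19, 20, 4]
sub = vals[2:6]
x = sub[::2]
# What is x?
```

vals has length 8. The slice vals[2:6] selects indices [2, 3, 4, 5] (2->19, 3->10, 4->14, 5->19), giving [19, 10, 14, 19]. So sub = [19, 10, 14, 19]. sub has length 4. The slice sub[::2] selects indices [0, 2] (0->19, 2->14), giving [19, 14].

[19, 14]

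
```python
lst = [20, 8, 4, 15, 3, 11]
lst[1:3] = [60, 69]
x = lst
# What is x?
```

lst starts as [20, 8, 4, 15, 3, 11] (length 6). The slice lst[1:3] covers indices [1, 2] with values [8, 4]. Replacing that slice with [60, 69] (same length) produces [20, 60, 69, 15, 3, 11].

[20, 60, 69, 15, 3, 11]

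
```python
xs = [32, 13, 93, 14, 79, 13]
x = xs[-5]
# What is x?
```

xs has length 6. Negative index -5 maps to positive index 6 + (-5) = 1. xs[1] = 13.

13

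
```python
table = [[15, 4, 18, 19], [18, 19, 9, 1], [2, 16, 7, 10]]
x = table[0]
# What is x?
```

table has 3 rows. Row 0 is [15, 4, 18, 19].

[15, 4, 18, 19]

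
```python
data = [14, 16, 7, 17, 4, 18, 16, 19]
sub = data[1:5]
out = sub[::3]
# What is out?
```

data has length 8. The slice data[1:5] selects indices [1, 2, 3, 4] (1->16, 2->7, 3->17, 4->4), giving [16, 7, 17, 4]. So sub = [16, 7, 17, 4]. sub has length 4. The slice sub[::3] selects indices [0, 3] (0->16, 3->4), giving [16, 4].

[16, 4]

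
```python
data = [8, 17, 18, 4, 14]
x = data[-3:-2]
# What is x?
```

data has length 5. The slice data[-3:-2] selects indices [2] (2->18), giving [18].

[18]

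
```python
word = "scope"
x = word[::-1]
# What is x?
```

word has length 5. The slice word[::-1] selects indices [4, 3, 2, 1, 0] (4->'e', 3->'p', 2->'o', 1->'c', 0->'s'), giving 'epocs'.

'epocs'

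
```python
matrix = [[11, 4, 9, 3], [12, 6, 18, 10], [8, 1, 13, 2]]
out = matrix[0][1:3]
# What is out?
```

matrix[0] = [11, 4, 9, 3]. matrix[0] has length 4. The slice matrix[0][1:3] selects indices [1, 2] (1->4, 2->9), giving [4, 9].

[4, 9]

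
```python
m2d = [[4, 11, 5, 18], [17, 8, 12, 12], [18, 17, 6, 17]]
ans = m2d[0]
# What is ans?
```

m2d has 3 rows. Row 0 is [4, 11, 5, 18].

[4, 11, 5, 18]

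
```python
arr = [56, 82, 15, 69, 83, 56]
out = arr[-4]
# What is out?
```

arr has length 6. Negative index -4 maps to positive index 6 + (-4) = 2. arr[2] = 15.

15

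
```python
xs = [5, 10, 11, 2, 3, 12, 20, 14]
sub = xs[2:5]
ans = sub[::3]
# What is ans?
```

xs has length 8. The slice xs[2:5] selects indices [2, 3, 4] (2->11, 3->2, 4->3), giving [11, 2, 3]. So sub = [11, 2, 3]. sub has length 3. The slice sub[::3] selects indices [0] (0->11), giving [11].

[11]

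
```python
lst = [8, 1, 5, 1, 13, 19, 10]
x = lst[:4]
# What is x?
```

lst has length 7. The slice lst[:4] selects indices [0, 1, 2, 3] (0->8, 1->1, 2->5, 3->1), giving [8, 1, 5, 1].

[8, 1, 5, 1]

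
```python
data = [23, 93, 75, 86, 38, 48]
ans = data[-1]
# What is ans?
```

data has length 6. Negative index -1 maps to positive index 6 + (-1) = 5. data[5] = 48.

48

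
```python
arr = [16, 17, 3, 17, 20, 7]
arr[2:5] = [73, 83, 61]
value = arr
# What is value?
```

arr starts as [16, 17, 3, 17, 20, 7] (length 6). The slice arr[2:5] covers indices [2, 3, 4] with values [3, 17, 20]. Replacing that slice with [73, 83, 61] (same length) produces [16, 17, 73, 83, 61, 7].

[16, 17, 73, 83, 61, 7]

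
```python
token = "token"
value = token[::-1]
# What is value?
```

token has length 5. The slice token[::-1] selects indices [4, 3, 2, 1, 0] (4->'n', 3->'e', 2->'k', 1->'o', 0->'t'), giving 'nekot'.

'nekot'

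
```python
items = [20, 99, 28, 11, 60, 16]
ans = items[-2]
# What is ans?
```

items has length 6. Negative index -2 maps to positive index 6 + (-2) = 4. items[4] = 60.

60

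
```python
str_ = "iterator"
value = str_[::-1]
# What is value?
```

str_ has length 8. The slice str_[::-1] selects indices [7, 6, 5, 4, 3, 2, 1, 0] (7->'r', 6->'o', 5->'t', 4->'a', 3->'r', 2->'e', 1->'t', 0->'i'), giving 'rotareti'.

'rotareti'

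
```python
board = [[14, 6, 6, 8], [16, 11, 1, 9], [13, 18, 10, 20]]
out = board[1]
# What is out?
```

board has 3 rows. Row 1 is [16, 11, 1, 9].

[16, 11, 1, 9]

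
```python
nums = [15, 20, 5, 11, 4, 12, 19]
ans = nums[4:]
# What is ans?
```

nums has length 7. The slice nums[4:] selects indices [4, 5, 6] (4->4, 5->12, 6->19), giving [4, 12, 19].

[4, 12, 19]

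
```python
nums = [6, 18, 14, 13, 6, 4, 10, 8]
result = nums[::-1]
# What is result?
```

nums has length 8. The slice nums[::-1] selects indices [7, 6, 5, 4, 3, 2, 1, 0] (7->8, 6->10, 5->4, 4->6, 3->13, 2->14, 1->18, 0->6), giving [8, 10, 4, 6, 13, 14, 18, 6].

[8, 10, 4, 6, 13, 14, 18, 6]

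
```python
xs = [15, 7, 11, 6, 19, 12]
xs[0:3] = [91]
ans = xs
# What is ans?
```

xs starts as [15, 7, 11, 6, 19, 12] (length 6). The slice xs[0:3] covers indices [0, 1, 2] with values [15, 7, 11]. Replacing that slice with [91] (different length) produces [91, 6, 19, 12].

[91, 6, 19, 12]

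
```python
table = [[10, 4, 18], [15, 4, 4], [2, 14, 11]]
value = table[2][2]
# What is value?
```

table[2] = [2, 14, 11]. Taking column 2 of that row yields 11.

11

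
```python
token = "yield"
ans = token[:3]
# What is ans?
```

token has length 5. The slice token[:3] selects indices [0, 1, 2] (0->'y', 1->'i', 2->'e'), giving 'yie'.

'yie'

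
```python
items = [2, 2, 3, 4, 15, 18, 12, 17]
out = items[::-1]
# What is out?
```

items has length 8. The slice items[::-1] selects indices [7, 6, 5, 4, 3, 2, 1, 0] (7->17, 6->12, 5->18, 4->15, 3->4, 2->3, 1->2, 0->2), giving [17, 12, 18, 15, 4, 3, 2, 2].

[17, 12, 18, 15, 4, 3, 2, 2]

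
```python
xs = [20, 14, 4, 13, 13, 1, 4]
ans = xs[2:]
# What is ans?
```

xs has length 7. The slice xs[2:] selects indices [2, 3, 4, 5, 6] (2->4, 3->13, 4->13, 5->1, 6->4), giving [4, 13, 13, 1, 4].

[4, 13, 13, 1, 4]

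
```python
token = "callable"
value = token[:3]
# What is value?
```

token has length 8. The slice token[:3] selects indices [0, 1, 2] (0->'c', 1->'a', 2->'l'), giving 'cal'.

'cal'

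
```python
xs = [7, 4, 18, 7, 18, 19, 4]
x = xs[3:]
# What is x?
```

xs has length 7. The slice xs[3:] selects indices [3, 4, 5, 6] (3->7, 4->18, 5->19, 6->4), giving [7, 18, 19, 4].

[7, 18, 19, 4]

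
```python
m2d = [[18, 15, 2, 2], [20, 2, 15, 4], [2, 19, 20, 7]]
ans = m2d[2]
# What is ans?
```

m2d has 3 rows. Row 2 is [2, 19, 20, 7].

[2, 19, 20, 7]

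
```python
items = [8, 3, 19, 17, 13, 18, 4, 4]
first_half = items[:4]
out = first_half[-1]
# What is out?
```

items has length 8. The slice items[:4] selects indices [0, 1, 2, 3] (0->8, 1->3, 2->19, 3->17), giving [8, 3, 19, 17]. So first_half = [8, 3, 19, 17]. Then first_half[-1] = 17.

17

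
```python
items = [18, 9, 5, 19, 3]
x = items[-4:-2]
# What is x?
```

items has length 5. The slice items[-4:-2] selects indices [1, 2] (1->9, 2->5), giving [9, 5].

[9, 5]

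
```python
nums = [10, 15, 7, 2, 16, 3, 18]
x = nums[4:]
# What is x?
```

nums has length 7. The slice nums[4:] selects indices [4, 5, 6] (4->16, 5->3, 6->18), giving [16, 3, 18].

[16, 3, 18]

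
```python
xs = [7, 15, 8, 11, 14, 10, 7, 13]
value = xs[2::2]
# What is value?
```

xs has length 8. The slice xs[2::2] selects indices [2, 4, 6] (2->8, 4->14, 6->7), giving [8, 14, 7].

[8, 14, 7]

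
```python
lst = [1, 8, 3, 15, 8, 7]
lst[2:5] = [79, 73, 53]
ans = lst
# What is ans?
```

lst starts as [1, 8, 3, 15, 8, 7] (length 6). The slice lst[2:5] covers indices [2, 3, 4] with values [3, 15, 8]. Replacing that slice with [79, 73, 53] (same length) produces [1, 8, 79, 73, 53, 7].

[1, 8, 79, 73, 53, 7]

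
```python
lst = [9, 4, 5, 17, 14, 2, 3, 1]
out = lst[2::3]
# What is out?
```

lst has length 8. The slice lst[2::3] selects indices [2, 5] (2->5, 5->2), giving [5, 2].

[5, 2]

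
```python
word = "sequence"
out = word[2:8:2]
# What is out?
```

word has length 8. The slice word[2:8:2] selects indices [2, 4, 6] (2->'q', 4->'e', 6->'c'), giving 'qec'.

'qec'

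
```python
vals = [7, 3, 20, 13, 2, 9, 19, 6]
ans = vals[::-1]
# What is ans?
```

vals has length 8. The slice vals[::-1] selects indices [7, 6, 5, 4, 3, 2, 1, 0] (7->6, 6->19, 5->9, 4->2, 3->13, 2->20, 1->3, 0->7), giving [6, 19, 9, 2, 13, 20, 3, 7].

[6, 19, 9, 2, 13, 20, 3, 7]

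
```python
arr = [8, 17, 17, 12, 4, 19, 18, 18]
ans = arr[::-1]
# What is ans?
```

arr has length 8. The slice arr[::-1] selects indices [7, 6, 5, 4, 3, 2, 1, 0] (7->18, 6->18, 5->19, 4->4, 3->12, 2->17, 1->17, 0->8), giving [18, 18, 19, 4, 12, 17, 17, 8].

[18, 18, 19, 4, 12, 17, 17, 8]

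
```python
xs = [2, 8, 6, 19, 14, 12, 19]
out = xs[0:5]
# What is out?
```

xs has length 7. The slice xs[0:5] selects indices [0, 1, 2, 3, 4] (0->2, 1->8, 2->6, 3->19, 4->14), giving [2, 8, 6, 19, 14].

[2, 8, 6, 19, 14]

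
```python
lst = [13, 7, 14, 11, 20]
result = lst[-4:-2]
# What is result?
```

lst has length 5. The slice lst[-4:-2] selects indices [1, 2] (1->7, 2->14), giving [7, 14].

[7, 14]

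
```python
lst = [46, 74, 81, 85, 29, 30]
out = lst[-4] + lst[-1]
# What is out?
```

lst has length 6. Negative index -4 maps to positive index 6 + (-4) = 2. lst[2] = 81.
lst has length 6. Negative index -1 maps to positive index 6 + (-1) = 5. lst[5] = 30.
Sum: 81 + 30 = 111.

111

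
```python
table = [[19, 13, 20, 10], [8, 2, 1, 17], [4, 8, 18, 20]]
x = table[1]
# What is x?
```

table has 3 rows. Row 1 is [8, 2, 1, 17].

[8, 2, 1, 17]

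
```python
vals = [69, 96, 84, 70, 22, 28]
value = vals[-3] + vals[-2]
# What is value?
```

vals has length 6. Negative index -3 maps to positive index 6 + (-3) = 3. vals[3] = 70.
vals has length 6. Negative index -2 maps to positive index 6 + (-2) = 4. vals[4] = 22.
Sum: 70 + 22 = 92.

92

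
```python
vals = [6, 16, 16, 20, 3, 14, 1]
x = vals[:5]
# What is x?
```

vals has length 7. The slice vals[:5] selects indices [0, 1, 2, 3, 4] (0->6, 1->16, 2->16, 3->20, 4->3), giving [6, 16, 16, 20, 3].

[6, 16, 16, 20, 3]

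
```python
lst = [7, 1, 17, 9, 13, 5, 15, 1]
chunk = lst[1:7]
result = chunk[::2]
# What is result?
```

lst has length 8. The slice lst[1:7] selects indices [1, 2, 3, 4, 5, 6] (1->1, 2->17, 3->9, 4->13, 5->5, 6->15), giving [1, 17, 9, 13, 5, 15]. So chunk = [1, 17, 9, 13, 5, 15]. chunk has length 6. The slice chunk[::2] selects indices [0, 2, 4] (0->1, 2->9, 4->5), giving [1, 9, 5].

[1, 9, 5]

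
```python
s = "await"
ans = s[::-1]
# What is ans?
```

s has length 5. The slice s[::-1] selects indices [4, 3, 2, 1, 0] (4->'t', 3->'i', 2->'a', 1->'w', 0->'a'), giving 'tiawa'.

'tiawa'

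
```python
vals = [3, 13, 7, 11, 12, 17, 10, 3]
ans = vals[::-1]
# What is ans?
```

vals has length 8. The slice vals[::-1] selects indices [7, 6, 5, 4, 3, 2, 1, 0] (7->3, 6->10, 5->17, 4->12, 3->11, 2->7, 1->13, 0->3), giving [3, 10, 17, 12, 11, 7, 13, 3].

[3, 10, 17, 12, 11, 7, 13, 3]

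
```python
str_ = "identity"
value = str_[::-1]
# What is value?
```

str_ has length 8. The slice str_[::-1] selects indices [7, 6, 5, 4, 3, 2, 1, 0] (7->'y', 6->'t', 5->'i', 4->'t', 3->'n', 2->'e', 1->'d', 0->'i'), giving 'ytitnedi'.

'ytitnedi'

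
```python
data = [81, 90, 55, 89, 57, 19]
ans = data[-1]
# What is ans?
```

data has length 6. Negative index -1 maps to positive index 6 + (-1) = 5. data[5] = 19.

19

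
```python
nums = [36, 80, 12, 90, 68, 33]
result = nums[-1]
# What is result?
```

nums has length 6. Negative index -1 maps to positive index 6 + (-1) = 5. nums[5] = 33.

33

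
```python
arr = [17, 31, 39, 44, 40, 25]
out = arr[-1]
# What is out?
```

arr has length 6. Negative index -1 maps to positive index 6 + (-1) = 5. arr[5] = 25.

25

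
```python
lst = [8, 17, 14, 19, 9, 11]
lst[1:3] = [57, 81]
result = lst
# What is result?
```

lst starts as [8, 17, 14, 19, 9, 11] (length 6). The slice lst[1:3] covers indices [1, 2] with values [17, 14]. Replacing that slice with [57, 81] (same length) produces [8, 57, 81, 19, 9, 11].

[8, 57, 81, 19, 9, 11]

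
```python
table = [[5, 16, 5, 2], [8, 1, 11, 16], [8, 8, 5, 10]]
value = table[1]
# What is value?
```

table has 3 rows. Row 1 is [8, 1, 11, 16].

[8, 1, 11, 16]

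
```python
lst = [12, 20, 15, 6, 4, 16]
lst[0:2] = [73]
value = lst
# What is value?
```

lst starts as [12, 20, 15, 6, 4, 16] (length 6). The slice lst[0:2] covers indices [0, 1] with values [12, 20]. Replacing that slice with [73] (different length) produces [73, 15, 6, 4, 16].

[73, 15, 6, 4, 16]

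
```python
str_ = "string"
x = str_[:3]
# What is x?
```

str_ has length 6. The slice str_[:3] selects indices [0, 1, 2] (0->'s', 1->'t', 2->'r'), giving 'str'.

'str'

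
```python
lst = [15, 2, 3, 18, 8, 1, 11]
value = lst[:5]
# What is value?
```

lst has length 7. The slice lst[:5] selects indices [0, 1, 2, 3, 4] (0->15, 1->2, 2->3, 3->18, 4->8), giving [15, 2, 3, 18, 8].

[15, 2, 3, 18, 8]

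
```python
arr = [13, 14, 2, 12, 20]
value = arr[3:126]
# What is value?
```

arr has length 5. The slice arr[3:126] selects indices [3, 4] (3->12, 4->20), giving [12, 20].

[12, 20]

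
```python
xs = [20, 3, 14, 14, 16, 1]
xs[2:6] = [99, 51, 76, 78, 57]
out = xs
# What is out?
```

xs starts as [20, 3, 14, 14, 16, 1] (length 6). The slice xs[2:6] covers indices [2, 3, 4, 5] with values [14, 14, 16, 1]. Replacing that slice with [99, 51, 76, 78, 57] (different length) produces [20, 3, 99, 51, 76, 78, 57].

[20, 3, 99, 51, 76, 78, 57]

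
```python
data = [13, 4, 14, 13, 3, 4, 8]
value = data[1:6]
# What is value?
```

data has length 7. The slice data[1:6] selects indices [1, 2, 3, 4, 5] (1->4, 2->14, 3->13, 4->3, 5->4), giving [4, 14, 13, 3, 4].

[4, 14, 13, 3, 4]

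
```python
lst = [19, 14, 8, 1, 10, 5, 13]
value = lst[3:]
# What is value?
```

lst has length 7. The slice lst[3:] selects indices [3, 4, 5, 6] (3->1, 4->10, 5->5, 6->13), giving [1, 10, 5, 13].

[1, 10, 5, 13]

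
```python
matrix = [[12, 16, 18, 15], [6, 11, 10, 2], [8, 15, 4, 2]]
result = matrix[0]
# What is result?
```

matrix has 3 rows. Row 0 is [12, 16, 18, 15].

[12, 16, 18, 15]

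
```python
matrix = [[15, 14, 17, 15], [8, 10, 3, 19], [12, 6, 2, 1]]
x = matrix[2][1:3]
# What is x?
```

matrix[2] = [12, 6, 2, 1]. matrix[2] has length 4. The slice matrix[2][1:3] selects indices [1, 2] (1->6, 2->2), giving [6, 2].

[6, 2]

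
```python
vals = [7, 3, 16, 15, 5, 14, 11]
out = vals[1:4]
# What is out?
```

vals has length 7. The slice vals[1:4] selects indices [1, 2, 3] (1->3, 2->16, 3->15), giving [3, 16, 15].

[3, 16, 15]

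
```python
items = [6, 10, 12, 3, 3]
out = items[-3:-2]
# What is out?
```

items has length 5. The slice items[-3:-2] selects indices [2] (2->12), giving [12].

[12]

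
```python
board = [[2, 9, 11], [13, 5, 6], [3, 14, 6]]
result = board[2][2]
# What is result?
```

board[2] = [3, 14, 6]. Taking column 2 of that row yields 6.

6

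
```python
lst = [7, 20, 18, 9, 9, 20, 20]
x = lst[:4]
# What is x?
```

lst has length 7. The slice lst[:4] selects indices [0, 1, 2, 3] (0->7, 1->20, 2->18, 3->9), giving [7, 20, 18, 9].

[7, 20, 18, 9]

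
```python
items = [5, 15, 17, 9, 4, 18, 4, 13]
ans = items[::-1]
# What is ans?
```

items has length 8. The slice items[::-1] selects indices [7, 6, 5, 4, 3, 2, 1, 0] (7->13, 6->4, 5->18, 4->4, 3->9, 2->17, 1->15, 0->5), giving [13, 4, 18, 4, 9, 17, 15, 5].

[13, 4, 18, 4, 9, 17, 15, 5]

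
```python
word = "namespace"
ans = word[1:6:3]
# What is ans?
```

word has length 9. The slice word[1:6:3] selects indices [1, 4] (1->'a', 4->'s'), giving 'as'.

'as'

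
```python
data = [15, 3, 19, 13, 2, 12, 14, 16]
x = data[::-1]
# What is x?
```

data has length 8. The slice data[::-1] selects indices [7, 6, 5, 4, 3, 2, 1, 0] (7->16, 6->14, 5->12, 4->2, 3->13, 2->19, 1->3, 0->15), giving [16, 14, 12, 2, 13, 19, 3, 15].

[16, 14, 12, 2, 13, 19, 3, 15]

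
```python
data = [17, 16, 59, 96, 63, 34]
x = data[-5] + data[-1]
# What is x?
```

data has length 6. Negative index -5 maps to positive index 6 + (-5) = 1. data[1] = 16.
data has length 6. Negative index -1 maps to positive index 6 + (-1) = 5. data[5] = 34.
Sum: 16 + 34 = 50.

50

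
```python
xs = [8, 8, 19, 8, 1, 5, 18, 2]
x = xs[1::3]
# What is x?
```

xs has length 8. The slice xs[1::3] selects indices [1, 4, 7] (1->8, 4->1, 7->2), giving [8, 1, 2].

[8, 1, 2]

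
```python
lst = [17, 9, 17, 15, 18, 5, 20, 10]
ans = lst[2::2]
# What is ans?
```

lst has length 8. The slice lst[2::2] selects indices [2, 4, 6] (2->17, 4->18, 6->20), giving [17, 18, 20].

[17, 18, 20]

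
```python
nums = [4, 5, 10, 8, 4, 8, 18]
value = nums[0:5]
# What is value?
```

nums has length 7. The slice nums[0:5] selects indices [0, 1, 2, 3, 4] (0->4, 1->5, 2->10, 3->8, 4->4), giving [4, 5, 10, 8, 4].

[4, 5, 10, 8, 4]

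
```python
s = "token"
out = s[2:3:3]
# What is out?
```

s has length 5. The slice s[2:3:3] selects indices [2] (2->'k'), giving 'k'.

'k'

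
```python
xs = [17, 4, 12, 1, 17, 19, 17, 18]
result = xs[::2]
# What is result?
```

xs has length 8. The slice xs[::2] selects indices [0, 2, 4, 6] (0->17, 2->12, 4->17, 6->17), giving [17, 12, 17, 17].

[17, 12, 17, 17]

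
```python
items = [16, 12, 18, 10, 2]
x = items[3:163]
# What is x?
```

items has length 5. The slice items[3:163] selects indices [3, 4] (3->10, 4->2), giving [10, 2].

[10, 2]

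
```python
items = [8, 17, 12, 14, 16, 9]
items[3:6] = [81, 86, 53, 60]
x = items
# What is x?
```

items starts as [8, 17, 12, 14, 16, 9] (length 6). The slice items[3:6] covers indices [3, 4, 5] with values [14, 16, 9]. Replacing that slice with [81, 86, 53, 60] (different length) produces [8, 17, 12, 81, 86, 53, 60].

[8, 17, 12, 81, 86, 53, 60]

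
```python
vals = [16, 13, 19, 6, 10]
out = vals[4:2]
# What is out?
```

vals has length 5. The slice vals[4:2] resolves to an empty index range, so the result is [].

[]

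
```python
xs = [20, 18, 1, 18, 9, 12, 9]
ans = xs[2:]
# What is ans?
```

xs has length 7. The slice xs[2:] selects indices [2, 3, 4, 5, 6] (2->1, 3->18, 4->9, 5->12, 6->9), giving [1, 18, 9, 12, 9].

[1, 18, 9, 12, 9]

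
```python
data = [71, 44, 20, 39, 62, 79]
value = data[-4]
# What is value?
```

data has length 6. Negative index -4 maps to positive index 6 + (-4) = 2. data[2] = 20.

20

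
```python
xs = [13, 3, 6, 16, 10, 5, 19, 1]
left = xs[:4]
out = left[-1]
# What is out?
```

xs has length 8. The slice xs[:4] selects indices [0, 1, 2, 3] (0->13, 1->3, 2->6, 3->16), giving [13, 3, 6, 16]. So left = [13, 3, 6, 16]. Then left[-1] = 16.

16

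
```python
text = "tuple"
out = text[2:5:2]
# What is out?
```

text has length 5. The slice text[2:5:2] selects indices [2, 4] (2->'p', 4->'e'), giving 'pe'.

'pe'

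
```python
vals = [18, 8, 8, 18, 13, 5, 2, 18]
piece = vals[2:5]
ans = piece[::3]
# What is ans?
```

vals has length 8. The slice vals[2:5] selects indices [2, 3, 4] (2->8, 3->18, 4->13), giving [8, 18, 13]. So piece = [8, 18, 13]. piece has length 3. The slice piece[::3] selects indices [0] (0->8), giving [8].

[8]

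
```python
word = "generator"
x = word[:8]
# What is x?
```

word has length 9. The slice word[:8] selects indices [0, 1, 2, 3, 4, 5, 6, 7] (0->'g', 1->'e', 2->'n', 3->'e', 4->'r', 5->'a', 6->'t', 7->'o'), giving 'generato'.

'generato'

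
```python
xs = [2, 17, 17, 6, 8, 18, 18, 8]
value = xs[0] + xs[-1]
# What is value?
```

xs has length 8. xs[0] = 2.
xs has length 8. Negative index -1 maps to positive index 8 + (-1) = 7. xs[7] = 8.
Sum: 2 + 8 = 10.

10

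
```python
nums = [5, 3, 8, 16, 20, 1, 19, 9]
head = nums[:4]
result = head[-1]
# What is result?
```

nums has length 8. The slice nums[:4] selects indices [0, 1, 2, 3] (0->5, 1->3, 2->8, 3->16), giving [5, 3, 8, 16]. So head = [5, 3, 8, 16]. Then head[-1] = 16.

16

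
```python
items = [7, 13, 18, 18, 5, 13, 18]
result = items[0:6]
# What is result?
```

items has length 7. The slice items[0:6] selects indices [0, 1, 2, 3, 4, 5] (0->7, 1->13, 2->18, 3->18, 4->5, 5->13), giving [7, 13, 18, 18, 5, 13].

[7, 13, 18, 18, 5, 13]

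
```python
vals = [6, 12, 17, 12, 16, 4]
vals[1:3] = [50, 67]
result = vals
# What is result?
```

vals starts as [6, 12, 17, 12, 16, 4] (length 6). The slice vals[1:3] covers indices [1, 2] with values [12, 17]. Replacing that slice with [50, 67] (same length) produces [6, 50, 67, 12, 16, 4].

[6, 50, 67, 12, 16, 4]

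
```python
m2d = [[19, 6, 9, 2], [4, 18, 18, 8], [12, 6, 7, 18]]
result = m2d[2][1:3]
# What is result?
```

m2d[2] = [12, 6, 7, 18]. m2d[2] has length 4. The slice m2d[2][1:3] selects indices [1, 2] (1->6, 2->7), giving [6, 7].

[6, 7]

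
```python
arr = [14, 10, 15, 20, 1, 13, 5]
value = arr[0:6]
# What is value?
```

arr has length 7. The slice arr[0:6] selects indices [0, 1, 2, 3, 4, 5] (0->14, 1->10, 2->15, 3->20, 4->1, 5->13), giving [14, 10, 15, 20, 1, 13].

[14, 10, 15, 20, 1, 13]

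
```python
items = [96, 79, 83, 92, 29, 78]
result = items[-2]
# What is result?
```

items has length 6. Negative index -2 maps to positive index 6 + (-2) = 4. items[4] = 29.

29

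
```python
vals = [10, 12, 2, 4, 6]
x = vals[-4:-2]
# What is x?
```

vals has length 5. The slice vals[-4:-2] selects indices [1, 2] (1->12, 2->2), giving [12, 2].

[12, 2]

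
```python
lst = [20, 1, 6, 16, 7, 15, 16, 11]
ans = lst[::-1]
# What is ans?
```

lst has length 8. The slice lst[::-1] selects indices [7, 6, 5, 4, 3, 2, 1, 0] (7->11, 6->16, 5->15, 4->7, 3->16, 2->6, 1->1, 0->20), giving [11, 16, 15, 7, 16, 6, 1, 20].

[11, 16, 15, 7, 16, 6, 1, 20]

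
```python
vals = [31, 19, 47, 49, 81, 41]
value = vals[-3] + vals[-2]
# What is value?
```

vals has length 6. Negative index -3 maps to positive index 6 + (-3) = 3. vals[3] = 49.
vals has length 6. Negative index -2 maps to positive index 6 + (-2) = 4. vals[4] = 81.
Sum: 49 + 81 = 130.

130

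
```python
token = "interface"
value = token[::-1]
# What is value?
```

token has length 9. The slice token[::-1] selects indices [8, 7, 6, 5, 4, 3, 2, 1, 0] (8->'e', 7->'c', 6->'a', 5->'f', 4->'r', 3->'e', 2->'t', 1->'n', 0->'i'), giving 'ecafretni'.

'ecafretni'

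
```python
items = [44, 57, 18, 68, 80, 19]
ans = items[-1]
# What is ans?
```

items has length 6. Negative index -1 maps to positive index 6 + (-1) = 5. items[5] = 19.

19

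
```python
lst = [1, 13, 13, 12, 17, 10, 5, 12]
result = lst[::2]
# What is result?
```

lst has length 8. The slice lst[::2] selects indices [0, 2, 4, 6] (0->1, 2->13, 4->17, 6->5), giving [1, 13, 17, 5].

[1, 13, 17, 5]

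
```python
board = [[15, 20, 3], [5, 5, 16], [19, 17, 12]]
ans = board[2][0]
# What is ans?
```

board[2] = [19, 17, 12]. Taking column 0 of that row yields 19.

19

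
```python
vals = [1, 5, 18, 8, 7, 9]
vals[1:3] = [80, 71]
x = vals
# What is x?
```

vals starts as [1, 5, 18, 8, 7, 9] (length 6). The slice vals[1:3] covers indices [1, 2] with values [5, 18]. Replacing that slice with [80, 71] (same length) produces [1, 80, 71, 8, 7, 9].

[1, 80, 71, 8, 7, 9]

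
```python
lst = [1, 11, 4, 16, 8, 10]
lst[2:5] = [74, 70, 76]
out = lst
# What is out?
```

lst starts as [1, 11, 4, 16, 8, 10] (length 6). The slice lst[2:5] covers indices [2, 3, 4] with values [4, 16, 8]. Replacing that slice with [74, 70, 76] (same length) produces [1, 11, 74, 70, 76, 10].

[1, 11, 74, 70, 76, 10]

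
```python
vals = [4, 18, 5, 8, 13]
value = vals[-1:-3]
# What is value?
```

vals has length 5. The slice vals[-1:-3] resolves to an empty index range, so the result is [].

[]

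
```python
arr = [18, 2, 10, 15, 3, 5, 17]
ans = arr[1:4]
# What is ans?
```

arr has length 7. The slice arr[1:4] selects indices [1, 2, 3] (1->2, 2->10, 3->15), giving [2, 10, 15].

[2, 10, 15]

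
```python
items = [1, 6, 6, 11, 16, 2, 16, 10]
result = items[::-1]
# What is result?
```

items has length 8. The slice items[::-1] selects indices [7, 6, 5, 4, 3, 2, 1, 0] (7->10, 6->16, 5->2, 4->16, 3->11, 2->6, 1->6, 0->1), giving [10, 16, 2, 16, 11, 6, 6, 1].

[10, 16, 2, 16, 11, 6, 6, 1]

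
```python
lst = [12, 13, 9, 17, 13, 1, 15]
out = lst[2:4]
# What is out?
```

lst has length 7. The slice lst[2:4] selects indices [2, 3] (2->9, 3->17), giving [9, 17].

[9, 17]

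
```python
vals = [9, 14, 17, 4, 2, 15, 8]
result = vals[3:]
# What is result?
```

vals has length 7. The slice vals[3:] selects indices [3, 4, 5, 6] (3->4, 4->2, 5->15, 6->8), giving [4, 2, 15, 8].

[4, 2, 15, 8]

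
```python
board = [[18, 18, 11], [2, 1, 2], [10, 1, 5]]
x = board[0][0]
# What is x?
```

board[0] = [18, 18, 11]. Taking column 0 of that row yields 18.

18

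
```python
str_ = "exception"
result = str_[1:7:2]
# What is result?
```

str_ has length 9. The slice str_[1:7:2] selects indices [1, 3, 5] (1->'x', 3->'e', 5->'t'), giving 'xet'.

'xet'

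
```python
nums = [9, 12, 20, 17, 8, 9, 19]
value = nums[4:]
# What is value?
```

nums has length 7. The slice nums[4:] selects indices [4, 5, 6] (4->8, 5->9, 6->19), giving [8, 9, 19].

[8, 9, 19]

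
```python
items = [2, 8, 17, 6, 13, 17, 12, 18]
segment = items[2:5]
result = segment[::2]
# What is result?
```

items has length 8. The slice items[2:5] selects indices [2, 3, 4] (2->17, 3->6, 4->13), giving [17, 6, 13]. So segment = [17, 6, 13]. segment has length 3. The slice segment[::2] selects indices [0, 2] (0->17, 2->13), giving [17, 13].

[17, 13]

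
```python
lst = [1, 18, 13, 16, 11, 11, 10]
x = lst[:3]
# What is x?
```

lst has length 7. The slice lst[:3] selects indices [0, 1, 2] (0->1, 1->18, 2->13), giving [1, 18, 13].

[1, 18, 13]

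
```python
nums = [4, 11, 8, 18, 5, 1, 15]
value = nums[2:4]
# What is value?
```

nums has length 7. The slice nums[2:4] selects indices [2, 3] (2->8, 3->18), giving [8, 18].

[8, 18]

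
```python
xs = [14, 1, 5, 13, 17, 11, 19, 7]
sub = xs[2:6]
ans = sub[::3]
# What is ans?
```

xs has length 8. The slice xs[2:6] selects indices [2, 3, 4, 5] (2->5, 3->13, 4->17, 5->11), giving [5, 13, 17, 11]. So sub = [5, 13, 17, 11]. sub has length 4. The slice sub[::3] selects indices [0, 3] (0->5, 3->11), giving [5, 11].

[5, 11]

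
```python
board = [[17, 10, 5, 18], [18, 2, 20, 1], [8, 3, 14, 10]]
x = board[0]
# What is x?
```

board has 3 rows. Row 0 is [17, 10, 5, 18].

[17, 10, 5, 18]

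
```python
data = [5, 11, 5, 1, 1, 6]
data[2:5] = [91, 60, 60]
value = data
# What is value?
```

data starts as [5, 11, 5, 1, 1, 6] (length 6). The slice data[2:5] covers indices [2, 3, 4] with values [5, 1, 1]. Replacing that slice with [91, 60, 60] (same length) produces [5, 11, 91, 60, 60, 6].

[5, 11, 91, 60, 60, 6]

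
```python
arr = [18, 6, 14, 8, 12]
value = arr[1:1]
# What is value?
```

arr has length 5. The slice arr[1:1] resolves to an empty index range, so the result is [].

[]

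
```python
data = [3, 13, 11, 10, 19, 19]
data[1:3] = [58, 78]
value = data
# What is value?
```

data starts as [3, 13, 11, 10, 19, 19] (length 6). The slice data[1:3] covers indices [1, 2] with values [13, 11]. Replacing that slice with [58, 78] (same length) produces [3, 58, 78, 10, 19, 19].

[3, 58, 78, 10, 19, 19]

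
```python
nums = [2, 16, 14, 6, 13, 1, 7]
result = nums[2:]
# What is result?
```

nums has length 7. The slice nums[2:] selects indices [2, 3, 4, 5, 6] (2->14, 3->6, 4->13, 5->1, 6->7), giving [14, 6, 13, 1, 7].

[14, 6, 13, 1, 7]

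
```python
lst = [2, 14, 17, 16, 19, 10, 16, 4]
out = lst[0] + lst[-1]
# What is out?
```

lst has length 8. lst[0] = 2.
lst has length 8. Negative index -1 maps to positive index 8 + (-1) = 7. lst[7] = 4.
Sum: 2 + 4 = 6.

6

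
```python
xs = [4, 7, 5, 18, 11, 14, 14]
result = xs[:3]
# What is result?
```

xs has length 7. The slice xs[:3] selects indices [0, 1, 2] (0->4, 1->7, 2->5), giving [4, 7, 5].

[4, 7, 5]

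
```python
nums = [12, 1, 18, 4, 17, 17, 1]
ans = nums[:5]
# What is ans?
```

nums has length 7. The slice nums[:5] selects indices [0, 1, 2, 3, 4] (0->12, 1->1, 2->18, 3->4, 4->17), giving [12, 1, 18, 4, 17].

[12, 1, 18, 4, 17]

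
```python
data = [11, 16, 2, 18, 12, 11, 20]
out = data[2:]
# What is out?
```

data has length 7. The slice data[2:] selects indices [2, 3, 4, 5, 6] (2->2, 3->18, 4->12, 5->11, 6->20), giving [2, 18, 12, 11, 20].

[2, 18, 12, 11, 20]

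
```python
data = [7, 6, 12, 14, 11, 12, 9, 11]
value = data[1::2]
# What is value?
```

data has length 8. The slice data[1::2] selects indices [1, 3, 5, 7] (1->6, 3->14, 5->12, 7->11), giving [6, 14, 12, 11].

[6, 14, 12, 11]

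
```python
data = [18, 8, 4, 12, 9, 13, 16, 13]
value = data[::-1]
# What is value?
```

data has length 8. The slice data[::-1] selects indices [7, 6, 5, 4, 3, 2, 1, 0] (7->13, 6->16, 5->13, 4->9, 3->12, 2->4, 1->8, 0->18), giving [13, 16, 13, 9, 12, 4, 8, 18].

[13, 16, 13, 9, 12, 4, 8, 18]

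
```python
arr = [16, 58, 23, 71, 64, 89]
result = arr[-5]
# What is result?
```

arr has length 6. Negative index -5 maps to positive index 6 + (-5) = 1. arr[1] = 58.

58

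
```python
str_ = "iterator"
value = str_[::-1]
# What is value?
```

str_ has length 8. The slice str_[::-1] selects indices [7, 6, 5, 4, 3, 2, 1, 0] (7->'r', 6->'o', 5->'t', 4->'a', 3->'r', 2->'e', 1->'t', 0->'i'), giving 'rotareti'.

'rotareti'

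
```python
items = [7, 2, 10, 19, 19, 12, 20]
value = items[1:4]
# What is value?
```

items has length 7. The slice items[1:4] selects indices [1, 2, 3] (1->2, 2->10, 3->19), giving [2, 10, 19].

[2, 10, 19]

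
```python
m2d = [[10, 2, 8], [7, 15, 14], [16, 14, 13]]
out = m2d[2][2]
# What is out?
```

m2d[2] = [16, 14, 13]. Taking column 2 of that row yields 13.

13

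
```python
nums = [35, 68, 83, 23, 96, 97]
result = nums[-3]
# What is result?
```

nums has length 6. Negative index -3 maps to positive index 6 + (-3) = 3. nums[3] = 23.

23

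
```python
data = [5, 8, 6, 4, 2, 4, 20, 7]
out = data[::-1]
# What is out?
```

data has length 8. The slice data[::-1] selects indices [7, 6, 5, 4, 3, 2, 1, 0] (7->7, 6->20, 5->4, 4->2, 3->4, 2->6, 1->8, 0->5), giving [7, 20, 4, 2, 4, 6, 8, 5].

[7, 20, 4, 2, 4, 6, 8, 5]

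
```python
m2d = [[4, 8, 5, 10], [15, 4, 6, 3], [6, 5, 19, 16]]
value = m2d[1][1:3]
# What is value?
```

m2d[1] = [15, 4, 6, 3]. m2d[1] has length 4. The slice m2d[1][1:3] selects indices [1, 2] (1->4, 2->6), giving [4, 6].

[4, 6]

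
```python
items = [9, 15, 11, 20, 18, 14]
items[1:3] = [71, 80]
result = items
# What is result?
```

items starts as [9, 15, 11, 20, 18, 14] (length 6). The slice items[1:3] covers indices [1, 2] with values [15, 11]. Replacing that slice with [71, 80] (same length) produces [9, 71, 80, 20, 18, 14].

[9, 71, 80, 20, 18, 14]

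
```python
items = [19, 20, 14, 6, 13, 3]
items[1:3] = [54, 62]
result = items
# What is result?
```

items starts as [19, 20, 14, 6, 13, 3] (length 6). The slice items[1:3] covers indices [1, 2] with values [20, 14]. Replacing that slice with [54, 62] (same length) produces [19, 54, 62, 6, 13, 3].

[19, 54, 62, 6, 13, 3]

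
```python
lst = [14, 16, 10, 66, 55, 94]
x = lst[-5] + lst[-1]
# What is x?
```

lst has length 6. Negative index -5 maps to positive index 6 + (-5) = 1. lst[1] = 16.
lst has length 6. Negative index -1 maps to positive index 6 + (-1) = 5. lst[5] = 94.
Sum: 16 + 94 = 110.

110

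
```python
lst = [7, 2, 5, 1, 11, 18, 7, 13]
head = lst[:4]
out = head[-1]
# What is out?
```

lst has length 8. The slice lst[:4] selects indices [0, 1, 2, 3] (0->7, 1->2, 2->5, 3->1), giving [7, 2, 5, 1]. So head = [7, 2, 5, 1]. Then head[-1] = 1.

1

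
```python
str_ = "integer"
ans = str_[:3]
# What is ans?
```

str_ has length 7. The slice str_[:3] selects indices [0, 1, 2] (0->'i', 1->'n', 2->'t'), giving 'int'.

'int'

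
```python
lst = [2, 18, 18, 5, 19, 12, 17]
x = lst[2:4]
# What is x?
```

lst has length 7. The slice lst[2:4] selects indices [2, 3] (2->18, 3->5), giving [18, 5].

[18, 5]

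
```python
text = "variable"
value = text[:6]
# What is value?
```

text has length 8. The slice text[:6] selects indices [0, 1, 2, 3, 4, 5] (0->'v', 1->'a', 2->'r', 3->'i', 4->'a', 5->'b'), giving 'variab'.

'variab'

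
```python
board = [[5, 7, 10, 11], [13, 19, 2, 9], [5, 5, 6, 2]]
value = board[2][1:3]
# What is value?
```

board[2] = [5, 5, 6, 2]. board[2] has length 4. The slice board[2][1:3] selects indices [1, 2] (1->5, 2->6), giving [5, 6].

[5, 6]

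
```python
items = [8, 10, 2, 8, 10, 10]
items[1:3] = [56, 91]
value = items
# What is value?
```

items starts as [8, 10, 2, 8, 10, 10] (length 6). The slice items[1:3] covers indices [1, 2] with values [10, 2]. Replacing that slice with [56, 91] (same length) produces [8, 56, 91, 8, 10, 10].

[8, 56, 91, 8, 10, 10]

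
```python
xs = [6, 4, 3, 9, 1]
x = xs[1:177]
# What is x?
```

xs has length 5. The slice xs[1:177] selects indices [1, 2, 3, 4] (1->4, 2->3, 3->9, 4->1), giving [4, 3, 9, 1].

[4, 3, 9, 1]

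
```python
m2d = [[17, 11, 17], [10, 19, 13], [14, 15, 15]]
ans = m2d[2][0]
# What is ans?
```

m2d[2] = [14, 15, 15]. Taking column 0 of that row yields 14.

14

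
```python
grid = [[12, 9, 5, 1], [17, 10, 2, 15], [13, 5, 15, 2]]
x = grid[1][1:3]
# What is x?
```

grid[1] = [17, 10, 2, 15]. grid[1] has length 4. The slice grid[1][1:3] selects indices [1, 2] (1->10, 2->2), giving [10, 2].

[10, 2]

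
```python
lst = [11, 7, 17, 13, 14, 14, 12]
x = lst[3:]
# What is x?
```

lst has length 7. The slice lst[3:] selects indices [3, 4, 5, 6] (3->13, 4->14, 5->14, 6->12), giving [13, 14, 14, 12].

[13, 14, 14, 12]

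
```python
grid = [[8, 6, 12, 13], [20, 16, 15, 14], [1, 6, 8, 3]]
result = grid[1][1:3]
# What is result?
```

grid[1] = [20, 16, 15, 14]. grid[1] has length 4. The slice grid[1][1:3] selects indices [1, 2] (1->16, 2->15), giving [16, 15].

[16, 15]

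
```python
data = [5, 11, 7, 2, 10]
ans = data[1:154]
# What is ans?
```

data has length 5. The slice data[1:154] selects indices [1, 2, 3, 4] (1->11, 2->7, 3->2, 4->10), giving [11, 7, 2, 10].

[11, 7, 2, 10]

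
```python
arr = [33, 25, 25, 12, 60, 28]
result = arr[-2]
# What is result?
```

arr has length 6. Negative index -2 maps to positive index 6 + (-2) = 4. arr[4] = 60.

60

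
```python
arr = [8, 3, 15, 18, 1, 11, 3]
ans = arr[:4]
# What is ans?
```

arr has length 7. The slice arr[:4] selects indices [0, 1, 2, 3] (0->8, 1->3, 2->15, 3->18), giving [8, 3, 15, 18].

[8, 3, 15, 18]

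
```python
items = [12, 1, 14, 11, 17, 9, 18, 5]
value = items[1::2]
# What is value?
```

items has length 8. The slice items[1::2] selects indices [1, 3, 5, 7] (1->1, 3->11, 5->9, 7->5), giving [1, 11, 9, 5].

[1, 11, 9, 5]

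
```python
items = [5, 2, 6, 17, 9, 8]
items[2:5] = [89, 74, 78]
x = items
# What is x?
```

items starts as [5, 2, 6, 17, 9, 8] (length 6). The slice items[2:5] covers indices [2, 3, 4] with values [6, 17, 9]. Replacing that slice with [89, 74, 78] (same length) produces [5, 2, 89, 74, 78, 8].

[5, 2, 89, 74, 78, 8]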